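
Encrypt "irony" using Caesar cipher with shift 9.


Word: "irony"
Shift: 9
Each letter → (letter + shift) mod 26:
  'i' (8) + 9 = 17 → 'r'
  'r' (17) + 9 = 0 → 'a'
  'o' (14) + 9 = 23 → 'x'
  'n' (13) + 9 = 22 → 'w'
  'y' (24) + 9 = 7 → 'h'
Result = "raxwh"


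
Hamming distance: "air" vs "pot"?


Comparing character by character (same length = 3):
  Pos 0: 'a' vs 'p' !=
  Pos 1: 'i' vs 'o' !=
  Pos 2: 'r' vs 't' !=
Hamming distance = 3


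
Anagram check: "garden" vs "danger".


Word 1: "garden" → sorted: adegnr
Word 2: "danger" → sorted: adegnr
Same letters? adegnr == adegnr
Anagram = Yes


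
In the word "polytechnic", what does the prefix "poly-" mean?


Prefix: poly-
Example: polytechnic = poly- + technic
Meaning = many


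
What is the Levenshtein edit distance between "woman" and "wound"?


Word 1: "woman" (length 5)
Word 2: "wound" (length 5)
One optimal edit sequence (insert/delete/substitute each cost 1):
  1. keep 'w'
  2. keep 'o'
  3. substitute 'm' -> 'u'  (+1)
  4. substitute 'a' -> 'n'  (+1)
  5. substitute 'n' -> 'd'  (+1)
Total edit operations: 3
Edit distance = 3


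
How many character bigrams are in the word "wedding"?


Word: "wedding" (length 7)
Number of 2-grams = length - 2 + 1 = 7 - 2 + 1
= 6


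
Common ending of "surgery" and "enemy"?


Word 1: "surgery"
Word 2: "enemy"
Comparing from end:
  Pos -1: 'y' == 'y'
  Pos -2: 'r' != 'm' (stop)
LCS = "y" (length 1)


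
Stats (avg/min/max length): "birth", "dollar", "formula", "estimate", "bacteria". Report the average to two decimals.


Lengths: "birth"=5, "dollar"=6, "formula"=7, "estimate"=8, "bacteria"=8
Sum = 34, Count = 5
Average = 34/5 = 6.80
= avg=6.80, min=5, max=8


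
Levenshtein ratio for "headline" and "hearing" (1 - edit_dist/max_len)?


Word 1: "headline" (length 8)
Word 2: "hearing" (length 7)
One optimal edit sequence:
  1. keep 'h'
  2. keep 'e'
  3. keep 'a'
  4. delete 'd'  (+1)
  5. substitute 'l' -> 'r'  (+1)
  6. keep 'i'
  7. keep 'n'
  8. substitute 'e' -> 'g'  (+1)
Edit distance = 3
Max length = max(8, 7) = 8
Similarity = 1 - 3/8
= 0.6250


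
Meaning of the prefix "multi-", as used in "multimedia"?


Prefix: multi-
Example: multimedia = multi- + media
Meaning = many


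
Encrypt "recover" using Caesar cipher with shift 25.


Word: "recover"
Shift: 25
Each letter → (letter + shift) mod 26:
  'r' (17) + 25 = 16 → 'q'
  'e' (4) + 25 = 3 → 'd'
  'c' (2) + 25 = 1 → 'b'
  'o' (14) + 25 = 13 → 'n'
  'v' (21) + 25 = 20 → 'u'
  'e' (4) + 25 = 3 → 'd'
  'r' (17) + 25 = 16 → 'q'
Result = "qdbnudq"


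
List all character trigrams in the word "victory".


Word: "victory" (length 7)
Number of trigrams = 7 - 3 + 1 = 5
  Position 0: "vic"
  Position 1: "ict"
  Position 2: "cto"
  Position 3: "tor"
  Position 4: "ory"
Trigrams = "vic", "ict", "cto", "tor", "ory"


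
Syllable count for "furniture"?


Word: "furniture"
Syllable breakdown: fur | ni | ture
Counting: 3 parts
= 3 syllables


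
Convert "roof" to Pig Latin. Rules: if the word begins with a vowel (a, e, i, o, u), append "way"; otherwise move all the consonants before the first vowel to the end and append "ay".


Word: "roof"
Starts with consonant(s) → move to end, add 'ay'
Consonant cluster: "r"
Pig Latin = "oofray"


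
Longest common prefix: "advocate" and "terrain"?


Word 1: "advocate"
Word 2: "terrain"
Comparing from start:
  Pos 0: 'a' != 't' (stop)
LCP = "" (length 0)


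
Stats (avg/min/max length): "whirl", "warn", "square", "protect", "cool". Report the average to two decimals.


Lengths: "whirl"=5, "warn"=4, "square"=6, "protect"=7, "cool"=4
Sum = 26, Count = 5
Average = 26/5 = 5.20
= avg=5.20, min=4, max=7


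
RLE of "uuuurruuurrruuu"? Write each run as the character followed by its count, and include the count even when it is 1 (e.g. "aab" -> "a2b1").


String: "uuuurruuurrruuu"
Scanning for consecutive runs:
  'u' x 4
  'r' x 2
  'u' x 3
  'r' x 3
  'u' x 3
RLE = "u4r2u3r3u3"


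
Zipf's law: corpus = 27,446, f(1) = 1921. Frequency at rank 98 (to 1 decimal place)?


Zipf's law: f(r) = f(1) / r
f(1) = 1921
f(98) = 1921 / 98
= 19.6 occurrences


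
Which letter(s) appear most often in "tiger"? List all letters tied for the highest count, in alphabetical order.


Word: "tiger"
Letter counts:
  'e': 1
  'g': 1
  'i': 1
  'r': 1
  't': 1
Maximum count = 1
Most frequent = 'e', 'g', 'i', 'r', 't' (1 time each)


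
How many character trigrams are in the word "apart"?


Word: "apart" (length 5)
Number of 3-grams = length - 3 + 1 = 5 - 3 + 1
= 3


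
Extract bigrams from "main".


Word: "main" (length 4)
Number of bigrams = 4 - 2 + 1 = 3
  Position 0: "ma"
  Position 1: "ai"
  Position 2: "in"
Bigrams = "ma", "ai", "in"


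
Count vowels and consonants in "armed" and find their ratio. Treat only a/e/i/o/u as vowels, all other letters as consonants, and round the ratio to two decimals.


Word: "armed"
Vowels (a,e,i,o,u): 2
Consonants: 3
Ratio = 2/3
= 0.67


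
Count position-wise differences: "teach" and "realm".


Comparing character by character (same length = 5):
  Pos 0: 't' vs 'r' !=
  Pos 1: 'e' vs 'e' =
  Pos 2: 'a' vs 'a' =
  Pos 3: 'c' vs 'l' !=
  Pos 4: 'h' vs 'm' !=
Hamming distance = 3


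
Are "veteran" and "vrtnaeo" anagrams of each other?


Word 1: "veteran" → sorted: aeenrtv
Word 2: "vrtnaeo" → sorted: aenortv
Same letters? aeenrtv != aenortv
Anagram = No


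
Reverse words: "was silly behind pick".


Original: "was silly behind pick"
Words (1..n): was | silly | behind | pick
Reversed (n..1): pick | behind | silly | was
Result = "pick behind silly was"


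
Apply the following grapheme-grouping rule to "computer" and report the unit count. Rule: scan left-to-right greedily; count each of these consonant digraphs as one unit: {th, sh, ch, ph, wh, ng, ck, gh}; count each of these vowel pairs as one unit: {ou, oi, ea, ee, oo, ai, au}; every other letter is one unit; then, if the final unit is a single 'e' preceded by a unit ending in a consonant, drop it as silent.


Word: "computer" (8 letters)
Left-to-right scan:
  1. 'c' (letter)
  2. 'o' (letter)
  3. 'm' (letter)
  4. 'p' (letter)
  5. 'u' (letter)
  6. 't' (letter)
  7. 'e' (letter)
  8. 'r' (letter)
Units from scan: 8
Sound units = 8 units


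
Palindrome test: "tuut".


Word: "tuut"
Reversed: "tuut"
Forward == Backward? tuut == tuut
Palindrome = Yes


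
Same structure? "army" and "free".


Pattern of "army": [0, 1, 2, 3]
Pattern of "free": [0, 1, 2, 2]
Patterns do not match
Same pattern = No


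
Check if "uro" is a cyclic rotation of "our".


Word: "our", Candidate: "uro"
Method: check if candidate is substring of word+word
"ourour" contains "uro"? Yes
Is rotation = Yes


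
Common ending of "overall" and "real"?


Word 1: "overall"
Word 2: "real"
Comparing from end:
  Pos -1: 'l' == 'l'
  Pos -2: 'l' != 'a' (stop)
LCS = "l" (length 1)


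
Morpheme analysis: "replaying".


Word: "replaying"
Morphemes: re- + play + -ing
Each morpheme carries meaning
= 3 morphemes


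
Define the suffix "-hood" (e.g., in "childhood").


Suffix: -hood
Example: childhood = child + -hood
Meaning = state / condition


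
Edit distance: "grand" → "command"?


Word 1: "grand" (length 5)
Word 2: "command" (length 7)
One optimal edit sequence (insert/delete/substitute each cost 1):
  1. insert 'c'  (+1)
  2. insert 'o'  (+1)
  3. substitute 'g' -> 'm'  (+1)
  4. substitute 'r' -> 'm'  (+1)
  5. keep 'a'
  6. keep 'n'
  7. keep 'd'
Total edit operations: 4
Edit distance = 4


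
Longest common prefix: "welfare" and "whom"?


Word 1: "welfare"
Word 2: "whom"
Comparing from start:
  Pos 0: 'w' == 'w'
  Pos 1: 'e' != 'h' (stop)
LCP = "w" (length 1)


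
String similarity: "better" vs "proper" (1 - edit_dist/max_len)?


Word 1: "better" (length 6)
Word 2: "proper" (length 6)
One optimal edit sequence:
  1. substitute 'b' -> 'p'  (+1)
  2. substitute 'e' -> 'r'  (+1)
  3. substitute 't' -> 'o'  (+1)
  4. substitute 't' -> 'p'  (+1)
  5. keep 'e'
  6. keep 'r'
Edit distance = 4
Max length = max(6, 6) = 6
Similarity = 1 - 4/6
= 0.3333


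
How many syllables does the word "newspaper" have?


Word: "newspaper"
Syllable breakdown: news | pa | per
Counting: 3 parts
= 3 syllables


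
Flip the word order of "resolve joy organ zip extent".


Original: "resolve joy organ zip extent"
Words (1..n): resolve | joy | organ | zip | extent
Reversed (n..1): extent | zip | organ | joy | resolve
Result = "extent zip organ joy resolve"


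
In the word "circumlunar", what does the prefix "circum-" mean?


Prefix: circum-
Example: circumlunar (circum- + lunar)
Meaning = around


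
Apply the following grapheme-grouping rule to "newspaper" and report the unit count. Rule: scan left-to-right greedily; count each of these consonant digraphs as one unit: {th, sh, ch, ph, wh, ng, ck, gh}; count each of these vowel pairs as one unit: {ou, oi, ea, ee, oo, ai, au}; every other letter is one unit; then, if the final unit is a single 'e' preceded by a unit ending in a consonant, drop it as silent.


Word: "newspaper" (9 letters)
Left-to-right scan:
  (1) 'n' (letter)
  (2) 'e' (letter)
  (3) 'w' (letter)
  (4) 's' (letter)
  (5) 'p' (letter)
  (6) 'a' (letter)
  (7) 'p' (letter)
  (8) 'e' (letter)
  (9) 'r' (letter)
Units from scan: 9
Sound units = 9 units


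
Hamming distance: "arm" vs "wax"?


Comparing character by character (same length = 3):
  Pos 0: 'a' vs 'w' !=
  Pos 1: 'r' vs 'a' !=
  Pos 2: 'm' vs 'x' !=
Hamming distance = 3


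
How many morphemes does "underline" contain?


Word: "underline"
Morphemes: under- + line
Each morpheme carries meaning
= 2 morphemes


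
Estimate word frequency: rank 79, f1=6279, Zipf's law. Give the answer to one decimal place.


Zipf's law: f(r) = f(1) / r
f(1) = 6279
f(79) = 6279 / 79
= 79.5 occurrences


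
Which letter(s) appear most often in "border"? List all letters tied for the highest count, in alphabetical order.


Word: "border"
Letter counts:
  'b': 1
  'd': 1
  'e': 1
  'o': 1
  'r': 2
Maximum count = 2
Most frequent = 'r' (2 times each)


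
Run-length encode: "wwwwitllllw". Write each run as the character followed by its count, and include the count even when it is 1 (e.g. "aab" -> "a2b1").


String: "wwwwitllllw"
Scanning for consecutive runs:
  'w' x 4
  'i' x 1
  't' x 1
  'l' x 4
  'w' x 1
RLE = "w4i1t1l4w1"


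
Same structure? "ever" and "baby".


Pattern of "ever": [0, 1, 0, 2]
Pattern of "baby": [0, 1, 0, 2]
Patterns match
Same pattern = Yes


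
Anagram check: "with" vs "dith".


Word 1: "with" → sorted: hitw
Word 2: "dith" → sorted: dhit
Same letters? hitw != dhit
Anagram = No


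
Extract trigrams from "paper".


Word: "paper" (length 5)
Number of trigrams = 5 - 3 + 1 = 3
  Position 0: "pap"
  Position 1: "ape"
  Position 2: "per"
Trigrams = "pap", "ape", "per"


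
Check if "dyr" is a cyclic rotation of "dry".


Word: "dry", Candidate: "dyr"
Method: check if candidate is substring of word+word
"drydry" contains "dyr"? No
Is rotation = No


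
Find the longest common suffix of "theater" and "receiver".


Word 1: "theater"
Word 2: "receiver"
Comparing from end:
  Pos -1: 'r' == 'r'
  Pos -2: 'e' == 'e'
  Pos -3: 't' != 'v' (stop)
LCS = "er" (length 2)


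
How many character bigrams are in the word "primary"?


Word: "primary" (length 7)
Number of 2-grams = length - 2 + 1 = 7 - 2 + 1
= 6


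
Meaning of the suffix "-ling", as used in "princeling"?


Suffix: -ling
As in: princeling -> prince + -ling
Meaning = small / young


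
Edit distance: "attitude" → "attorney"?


Word 1: "attitude" (length 8)
Word 2: "attorney" (length 8)
One optimal edit sequence (insert/delete/substitute each cost 1):
  1. keep 'a'
  2. keep 't'
  3. keep 't'
  4. substitute 'i' -> 'o'  (+1)
  5. substitute 't' -> 'r'  (+1)
  6. substitute 'u' -> 'n'  (+1)
  7. substitute 'd' -> 'e'  (+1)
  8. substitute 'e' -> 'y'  (+1)
Total edit operations: 5
Edit distance = 5


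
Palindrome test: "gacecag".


Word: "gacecag"
Reversed: "gacecag"
Forward == Backward? gacecag == gacecag
Palindrome = Yes


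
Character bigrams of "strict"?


Word: "strict" (length 6)
Number of bigrams = 6 - 2 + 1 = 5
  Position 0: "st"
  Position 1: "tr"
  Position 2: "ri"
  Position 3: "ic"
  Position 4: "ct"
Bigrams = "st", "tr", "ri", "ic", "ct"


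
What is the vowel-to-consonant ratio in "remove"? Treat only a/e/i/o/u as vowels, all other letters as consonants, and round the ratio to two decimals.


Word: "remove"
Vowels (a,e,i,o,u): 3
Consonants: 3
Ratio = 3/3
= 1.00


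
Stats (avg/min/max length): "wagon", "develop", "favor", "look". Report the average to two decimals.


Lengths: "wagon"=5, "develop"=7, "favor"=5, "look"=4
Sum = 21, Count = 4
Average = 21/4 = 5.25
= avg=5.25, min=4, max=7


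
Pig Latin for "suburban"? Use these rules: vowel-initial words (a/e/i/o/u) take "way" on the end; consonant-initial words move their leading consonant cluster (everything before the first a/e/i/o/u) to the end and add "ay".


Word: "suburban"
Starts with consonant(s) → move to end, add 'ay'
Consonant cluster: "s"
Pig Latin = "uburbansay"


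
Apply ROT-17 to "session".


Word: "session"
Shift: 17
Each letter → (letter + shift) mod 26:
  's' (18) + 17 = 9 → 'j'
  'e' (4) + 17 = 21 → 'v'
  's' (18) + 17 = 9 → 'j'
  's' (18) + 17 = 9 → 'j'
  'i' (8) + 17 = 25 → 'z'
  'o' (14) + 17 = 5 → 'f'
  'n' (13) + 17 = 4 → 'e'
Result = "jvjjzfe"


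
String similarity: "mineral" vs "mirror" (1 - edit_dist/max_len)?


Word 1: "mineral" (length 7)
Word 2: "mirror" (length 6)
One optimal edit sequence:
  1. keep 'm'
  2. keep 'i'
  3. delete 'n'  (+1)
  4. substitute 'e' -> 'r'  (+1)
  5. keep 'r'
  6. substitute 'a' -> 'o'  (+1)
  7. substitute 'l' -> 'r'  (+1)
Edit distance = 4
Max length = max(7, 6) = 7
Similarity = 1 - 4/7
= 0.4286


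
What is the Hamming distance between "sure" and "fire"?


Comparing character by character (same length = 4):
  Pos 0: 's' vs 'f' !=
  Pos 1: 'u' vs 'i' !=
  Pos 2: 'r' vs 'r' =
  Pos 3: 'e' vs 'e' =
Hamming distance = 2


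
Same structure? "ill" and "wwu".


Pattern of "ill": [0, 1, 1]
Pattern of "wwu": [0, 0, 1]
Patterns do not match
Same pattern = No


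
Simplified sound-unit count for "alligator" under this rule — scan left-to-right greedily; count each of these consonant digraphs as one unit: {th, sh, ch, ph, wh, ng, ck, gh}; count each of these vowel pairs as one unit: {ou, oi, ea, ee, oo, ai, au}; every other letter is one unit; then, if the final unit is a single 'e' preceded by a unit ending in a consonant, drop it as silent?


Word: "alligator" (9 letters)
Left-to-right scan:
  1. 'a' (letter)
  2. 'l' (letter)
  3. 'l' (letter)
  4. 'i' (letter)
  5. 'g' (letter)
  6. 'a' (letter)
  7. 't' (letter)
  8. 'o' (letter)
  9. 'r' (letter)
Units from scan: 9
Sound units = 9 units


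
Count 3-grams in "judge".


Word: "judge" (length 5)
Number of 3-grams = length - 3 + 1 = 5 - 3 + 1
= 3


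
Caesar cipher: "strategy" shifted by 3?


Word: "strategy"
Shift: 3
Each letter → (letter + shift) mod 26:
  's' (18) + 3 = 21 → 'v'
  't' (19) + 3 = 22 → 'w'
  'r' (17) + 3 = 20 → 'u'
  'a' (0) + 3 = 3 → 'd'
  't' (19) + 3 = 22 → 'w'
  'e' (4) + 3 = 7 → 'h'
  'g' (6) + 3 = 9 → 'j'
  'y' (24) + 3 = 1 → 'b'
Result = "vwudwhjb"


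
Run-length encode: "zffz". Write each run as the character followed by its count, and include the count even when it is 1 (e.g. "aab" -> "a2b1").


String: "zffz"
Scanning for consecutive runs:
  'z' x 1
  'f' x 2
  'z' x 1
RLE = "z1f2z1"


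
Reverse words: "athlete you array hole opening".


Original: "athlete you array hole opening"
Words (1..n): athlete | you | array | hole | opening
Reversed (n..1): opening | hole | array | you | athlete
Result = "opening hole array you athlete"


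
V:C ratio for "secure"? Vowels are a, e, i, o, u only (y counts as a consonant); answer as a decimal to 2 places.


Word: "secure"
Vowels (a,e,i,o,u): 3
Consonants: 3
Ratio = 3/3
= 1.00


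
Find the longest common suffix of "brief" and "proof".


Word 1: "brief"
Word 2: "proof"
Comparing from end:
  Pos -1: 'f' == 'f'
  Pos -2: 'e' != 'o' (stop)
LCS = "f" (length 1)


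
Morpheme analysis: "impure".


Word: "impure"
Morphemes: im- / pure
Each morpheme carries meaning
= 2 morphemes


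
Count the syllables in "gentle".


Word: "gentle"
Syllable breakdown: gen-tle
Counting: 2 parts
= 2 syllables


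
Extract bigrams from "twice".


Word: "twice" (length 5)
Number of bigrams = 5 - 2 + 1 = 4
  Position 0: "tw"
  Position 1: "wi"
  Position 2: "ic"
  Position 3: "ce"
Bigrams = "tw", "wi", "ic", "ce"


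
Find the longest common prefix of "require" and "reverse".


Word 1: "require"
Word 2: "reverse"
Comparing from start:
  Pos 0: 'r' == 'r'
  Pos 1: 'e' == 'e'
  Pos 2: 'q' != 'v' (stop)
LCP = "re" (length 2)


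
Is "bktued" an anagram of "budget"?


Word 1: "budget" → sorted: bdegtu
Word 2: "bktued" → sorted: bdektu
Same letters? bdegtu != bdektu
Anagram = No


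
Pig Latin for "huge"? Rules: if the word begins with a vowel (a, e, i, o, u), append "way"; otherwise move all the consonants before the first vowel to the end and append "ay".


Word: "huge"
Starts with consonant(s) → move to end, add 'ay'
Consonant cluster: "h"
Pig Latin = "ugehay"


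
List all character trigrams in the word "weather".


Word: "weather" (length 7)
Number of trigrams = 7 - 3 + 1 = 5
  Position 0: "wea"
  Position 1: "eat"
  Position 2: "ath"
  Position 3: "the"
  Position 4: "her"
Trigrams = "wea", "eat", "ath", "the", "her"


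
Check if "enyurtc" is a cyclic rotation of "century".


Word: "century", Candidate: "enyurtc"
Method: check if candidate is substring of word+word
"centurycentury" contains "enyurtc"? No
Is rotation = No


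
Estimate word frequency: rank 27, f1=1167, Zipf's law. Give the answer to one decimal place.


Zipf's law: f(r) = f(1) / r
f(1) = 1167
f(27) = 1167 / 27
= 43.2 occurrences


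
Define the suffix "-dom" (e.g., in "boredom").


Suffix: -dom
Example: boredom (bore + -dom)
Meaning = state / realm


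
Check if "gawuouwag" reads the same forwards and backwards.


Word: "gawuouwag"
Reversed: "gawuouwag"
Forward == Backward? gawuouwag == gawuouwag
Palindrome = Yes


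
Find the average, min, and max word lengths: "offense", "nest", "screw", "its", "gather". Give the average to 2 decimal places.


Lengths: "offense"=7, "nest"=4, "screw"=5, "its"=3, "gather"=6
Sum = 25, Count = 5
Average = 25/5 = 5.00
= avg=5.00, min=3, max=7


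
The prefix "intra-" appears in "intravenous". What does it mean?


Prefix: intra-
Example: intravenous = intra- + venous
Meaning = within


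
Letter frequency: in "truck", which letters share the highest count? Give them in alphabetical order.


Word: "truck"
Letter counts:
  'c': 1
  'k': 1
  'r': 1
  't': 1
  'u': 1
Maximum count = 1
Most frequent = 'c', 'k', 'r', 't', 'u' (1 time each)


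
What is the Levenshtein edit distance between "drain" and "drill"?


Word 1: "drain" (length 5)
Word 2: "drill" (length 5)
One optimal edit sequence (insert/delete/substitute each cost 1):
  1. keep 'd'
  2. keep 'r'
  3. substitute 'a' -> 'i'  (+1)
  4. substitute 'i' -> 'l'  (+1)
  5. substitute 'n' -> 'l'  (+1)
Total edit operations: 3
Edit distance = 3


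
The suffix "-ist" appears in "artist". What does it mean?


Suffix: -ist
Example: artist = art + -ist
Meaning = one who practices


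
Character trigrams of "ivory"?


Word: "ivory" (length 5)
Number of trigrams = 5 - 3 + 1 = 3
  Position 0: "ivo"
  Position 1: "vor"
  Position 2: "ory"
Trigrams = "ivo", "vor", "ory"


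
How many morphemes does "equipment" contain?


Word: "equipment"
Morphemes: equip | -ment
Each morpheme carries meaning
= 2 morphemes


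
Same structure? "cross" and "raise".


Pattern of "cross": [0, 1, 2, 3, 3]
Pattern of "raise": [0, 1, 2, 3, 4]
Patterns do not match
Same pattern = No


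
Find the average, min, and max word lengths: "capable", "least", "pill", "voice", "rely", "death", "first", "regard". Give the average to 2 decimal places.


Lengths: "capable"=7, "least"=5, "pill"=4, "voice"=5, "rely"=4, "death"=5, "first"=5, "regard"=6
Sum = 41, Count = 8
Average = 41/8 = 5.13
= avg=5.13, min=4, max=7


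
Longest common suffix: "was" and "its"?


Word 1: "was"
Word 2: "its"
Comparing from end:
  Pos -1: 's' == 's'
  Pos -2: 'a' != 't' (stop)
LCS = "s" (length 1)


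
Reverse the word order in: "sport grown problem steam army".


Original: "sport grown problem steam army"
Words (1..n): sport | grown | problem | steam | army
Reversed (n..1): army | steam | problem | grown | sport
Result = "army steam problem grown sport"


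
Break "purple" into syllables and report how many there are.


Word: "purple"
Syllable breakdown: pur-ple
Counting: 2 parts
= 2 syllables


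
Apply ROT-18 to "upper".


Word: "upper"
Shift: 18
Each letter → (letter + shift) mod 26:
  'u' (20) + 18 = 12 → 'm'
  'p' (15) + 18 = 7 → 'h'
  'p' (15) + 18 = 7 → 'h'
  'e' (4) + 18 = 22 → 'w'
  'r' (17) + 18 = 9 → 'j'
Result = "mhhwj"


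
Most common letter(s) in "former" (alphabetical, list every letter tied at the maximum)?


Word: "former"
Letter counts:
  'e': 1
  'f': 1
  'm': 1
  'o': 1
  'r': 2
Maximum count = 2
Most frequent = 'r' (2 times each)


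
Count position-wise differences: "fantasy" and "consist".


Comparing character by character (same length = 7):
  Pos 0: 'f' vs 'c' !=
  Pos 1: 'a' vs 'o' !=
  Pos 2: 'n' vs 'n' =
  Pos 3: 't' vs 's' !=
  Pos 4: 'a' vs 'i' !=
  Pos 5: 's' vs 's' =
  Pos 6: 'y' vs 't' !=
Hamming distance = 5


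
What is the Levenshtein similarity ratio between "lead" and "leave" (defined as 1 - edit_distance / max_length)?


Word 1: "lead" (length 4)
Word 2: "leave" (length 5)
One optimal edit sequence:
  1. keep 'l'
  2. keep 'e'
  3. keep 'a'
  4. insert 'v'  (+1)
  5. substitute 'd' -> 'e'  (+1)
Edit distance = 2
Max length = max(4, 5) = 5
Similarity = 1 - 2/5
= 0.6000


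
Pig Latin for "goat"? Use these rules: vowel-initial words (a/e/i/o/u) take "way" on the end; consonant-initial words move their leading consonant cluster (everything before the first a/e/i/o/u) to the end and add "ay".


Word: "goat"
Starts with consonant(s) → move to end, add 'ay'
Consonant cluster: "g"
Pig Latin = "oatgay"


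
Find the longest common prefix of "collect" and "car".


Word 1: "collect"
Word 2: "car"
Comparing from start:
  Pos 0: 'c' == 'c'
  Pos 1: 'o' != 'a' (stop)
LCP = "c" (length 1)


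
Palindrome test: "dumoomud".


Word: "dumoomud"
Reversed: "dumoomud"
Forward == Backward? dumoomud == dumoomud
Palindrome = Yes


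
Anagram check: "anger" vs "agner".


Word 1: "anger" → sorted: aegnr
Word 2: "agner" → sorted: aegnr
Same letters? aegnr == aegnr
Anagram = Yes


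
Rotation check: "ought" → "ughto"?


Word: "ought", Candidate: "ughto"
Method: check if candidate is substring of word+word
"oughtought" contains "ughto"? Yes
Is rotation = Yes


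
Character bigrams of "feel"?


Word: "feel" (length 4)
Number of bigrams = 4 - 2 + 1 = 3
  Position 0: "fe"
  Position 1: "ee"
  Position 2: "el"
Bigrams = "fe", "ee", "el"


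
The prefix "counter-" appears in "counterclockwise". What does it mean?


Prefix: counter-
Example: counterclockwise (counter- + clockwise)
Meaning = against / opposite


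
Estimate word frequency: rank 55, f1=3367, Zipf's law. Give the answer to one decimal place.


Zipf's law: f(r) = f(1) / r
f(1) = 3367
f(55) = 3367 / 55
= 61.2 occurrences


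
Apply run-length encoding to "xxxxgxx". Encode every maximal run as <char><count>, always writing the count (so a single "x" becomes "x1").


String: "xxxxgxx"
Scanning for consecutive runs:
  'x' x 4
  'g' x 1
  'x' x 2
RLE = "x4g1x2"


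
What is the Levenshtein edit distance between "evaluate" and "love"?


Word 1: "evaluate" (length 8)
Word 2: "love" (length 4)
One optimal edit sequence (insert/delete/substitute each cost 1):
  1. delete 'e'  (+1)
  2. delete 'v'  (+1)
  3. delete 'a'  (+1)
  4. keep 'l'
  5. delete 'u'  (+1)
  6. substitute 'a' -> 'o'  (+1)
  7. substitute 't' -> 'v'  (+1)
  8. keep 'e'
Total edit operations: 6
Edit distance = 6


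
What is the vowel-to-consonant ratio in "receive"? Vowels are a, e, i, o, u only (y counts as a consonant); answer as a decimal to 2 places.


Word: "receive"
Vowels (a,e,i,o,u): 4
Consonants: 3
Ratio = 4/3
= 1.33


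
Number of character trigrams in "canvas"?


Word: "canvas" (length 6)
Number of 3-grams = length - 3 + 1 = 6 - 3 + 1
= 4


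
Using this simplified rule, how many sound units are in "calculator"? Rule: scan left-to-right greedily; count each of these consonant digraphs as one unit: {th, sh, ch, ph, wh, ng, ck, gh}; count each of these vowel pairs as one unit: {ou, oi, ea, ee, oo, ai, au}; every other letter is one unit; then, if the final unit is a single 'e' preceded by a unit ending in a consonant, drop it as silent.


Word: "calculator" (10 letters)
Left-to-right scan:
  (1) 'c' (letter)
  (2) 'a' (letter)
  (3) 'l' (letter)
  (4) 'c' (letter)
  (5) 'u' (letter)
  (6) 'l' (letter)
  (7) 'a' (letter)
  (8) 't' (letter)
  (9) 'o' (letter)
  (10) 'r' (letter)
Units from scan: 10
Sound units = 10 units


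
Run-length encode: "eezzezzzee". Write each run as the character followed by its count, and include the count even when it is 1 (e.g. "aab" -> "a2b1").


String: "eezzezzzee"
Scanning for consecutive runs:
  'e' x 2
  'z' x 2
  'e' x 1
  'z' x 3
  'e' x 2
RLE = "e2z2e1z3e2"


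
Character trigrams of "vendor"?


Word: "vendor" (length 6)
Number of trigrams = 6 - 3 + 1 = 4
  Position 0: "ven"
  Position 1: "end"
  Position 2: "ndo"
  Position 3: "dor"
Trigrams = "ven", "end", "ndo", "dor"


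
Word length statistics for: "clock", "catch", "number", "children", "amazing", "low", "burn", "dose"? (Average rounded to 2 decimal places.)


Lengths: "clock"=5, "catch"=5, "number"=6, "children"=8, "amazing"=7, "low"=3, "burn"=4, "dose"=4
Sum = 42, Count = 8
Average = 42/8 = 5.25
= avg=5.25, min=3, max=8


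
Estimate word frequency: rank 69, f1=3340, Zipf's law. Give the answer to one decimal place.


Zipf's law: f(r) = f(1) / r
f(1) = 3340
f(69) = 3340 / 69
= 48.4 occurrences


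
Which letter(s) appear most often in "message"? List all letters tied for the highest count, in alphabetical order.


Word: "message"
Letter counts:
  'a': 1
  'e': 2
  'g': 1
  'm': 1
  's': 2
Maximum count = 2
Most frequent = 'e', 's' (2 times each)


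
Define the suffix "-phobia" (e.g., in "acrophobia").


Suffix: -phobia
Example: acrophobia = acro- + -phobia
Meaning = fear of


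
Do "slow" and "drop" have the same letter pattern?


Pattern of "slow": [0, 1, 2, 3]
Pattern of "drop": [0, 1, 2, 3]
Patterns match
Same pattern = Yes


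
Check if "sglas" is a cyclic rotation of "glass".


Word: "glass", Candidate: "sglas"
Method: check if candidate is substring of word+word
"glassglass" contains "sglas"? Yes
Is rotation = Yes


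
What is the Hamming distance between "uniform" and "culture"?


Comparing character by character (same length = 7):
  Pos 0: 'u' vs 'c' !=
  Pos 1: 'n' vs 'u' !=
  Pos 2: 'i' vs 'l' !=
  Pos 3: 'f' vs 't' !=
  Pos 4: 'o' vs 'u' !=
  Pos 5: 'r' vs 'r' =
  Pos 6: 'm' vs 'e' !=
Hamming distance = 6


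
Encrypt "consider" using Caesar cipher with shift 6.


Word: "consider"
Shift: 6
Each letter → (letter + shift) mod 26:
  'c' (2) + 6 = 8 → 'i'
  'o' (14) + 6 = 20 → 'u'
  'n' (13) + 6 = 19 → 't'
  's' (18) + 6 = 24 → 'y'
  'i' (8) + 6 = 14 → 'o'
  'd' (3) + 6 = 9 → 'j'
  'e' (4) + 6 = 10 → 'k'
  'r' (17) + 6 = 23 → 'x'
Result = "iutyojkx"


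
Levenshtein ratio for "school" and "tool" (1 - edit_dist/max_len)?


Word 1: "school" (length 6)
Word 2: "tool" (length 4)
One optimal edit sequence:
  1. delete 's'  (+1)
  2. delete 'c'  (+1)
  3. substitute 'h' -> 't'  (+1)
  4. keep 'o'
  5. keep 'o'
  6. keep 'l'
Edit distance = 3
Max length = max(6, 4) = 6
Similarity = 1 - 3/6
= 0.5000


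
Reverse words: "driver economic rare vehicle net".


Original: "driver economic rare vehicle net"
Words (1..n): driver | economic | rare | vehicle | net
Reversed (n..1): net | vehicle | rare | economic | driver
Result = "net vehicle rare economic driver"


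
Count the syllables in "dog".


Word: "dog"
Syllable breakdown: dog
Counting: 1 part
= 1 syllable


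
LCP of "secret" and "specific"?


Word 1: "secret"
Word 2: "specific"
Comparing from start:
  Pos 0: 's' == 's'
  Pos 1: 'e' != 'p' (stop)
LCP = "s" (length 1)


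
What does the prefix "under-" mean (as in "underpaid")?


Prefix: under-
Example: underpaid = under- + paid
Meaning = insufficient


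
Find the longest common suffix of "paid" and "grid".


Word 1: "paid"
Word 2: "grid"
Comparing from end:
  Pos -1: 'd' == 'd'
  Pos -2: 'i' == 'i'
  Pos -3: 'a' != 'r' (stop)
LCS = "id" (length 2)


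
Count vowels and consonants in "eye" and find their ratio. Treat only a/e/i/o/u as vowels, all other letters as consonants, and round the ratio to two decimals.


Word: "eye"
Vowels (a,e,i,o,u): 2
Consonants: 1
Ratio = 2/1
= 2.00


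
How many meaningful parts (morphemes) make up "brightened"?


Word: "brightened"
Morphemes: bright | -en | -ed
Each morpheme carries meaning
= 3 morphemes


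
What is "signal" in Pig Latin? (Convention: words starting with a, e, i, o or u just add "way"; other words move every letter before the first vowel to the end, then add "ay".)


Word: "signal"
Starts with consonant(s) → move to end, add 'ay'
Consonant cluster: "s"
Pig Latin = "ignalsay"


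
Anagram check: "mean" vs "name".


Word 1: "mean" → sorted: aemn
Word 2: "name" → sorted: aemn
Same letters? aemn == aemn
Anagram = Yes


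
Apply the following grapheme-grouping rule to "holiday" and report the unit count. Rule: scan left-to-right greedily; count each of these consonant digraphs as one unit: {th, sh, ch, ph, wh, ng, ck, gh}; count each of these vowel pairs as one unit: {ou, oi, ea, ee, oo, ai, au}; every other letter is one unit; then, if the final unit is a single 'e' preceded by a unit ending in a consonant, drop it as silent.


Word: "holiday" (7 letters)
Left-to-right scan:
  1. 'h' (letter)
  2. 'o' (letter)
  3. 'l' (letter)
  4. 'i' (letter)
  5. 'd' (letter)
  6. 'a' (letter)
  7. 'y' (letter)
Units from scan: 7
Sound units = 7 units


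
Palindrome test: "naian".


Word: "naian"
Reversed: "naian"
Forward == Backward? naian == naian
Palindrome = Yes


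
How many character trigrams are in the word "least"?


Word: "least" (length 5)
Number of 3-grams = length - 3 + 1 = 5 - 3 + 1
= 3


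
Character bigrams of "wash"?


Word: "wash" (length 4)
Number of bigrams = 4 - 2 + 1 = 3
  Position 0: "wa"
  Position 1: "as"
  Position 2: "sh"
Bigrams = "wa", "as", "sh"


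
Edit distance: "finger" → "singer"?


Word 1: "finger" (length 6)
Word 2: "singer" (length 6)
One optimal edit sequence (insert/delete/substitute each cost 1):
  1. substitute 'f' -> 's'  (+1)
  2. keep 'i'
  3. keep 'n'
  4. keep 'g'
  5. keep 'e'
  6. keep 'r'
Total edit operations: 1
Edit distance = 1


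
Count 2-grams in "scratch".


Word: "scratch" (length 7)
Number of 2-grams = length - 2 + 1 = 7 - 2 + 1
= 6


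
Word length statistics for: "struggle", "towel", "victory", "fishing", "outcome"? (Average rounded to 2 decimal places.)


Lengths: "struggle"=8, "towel"=5, "victory"=7, "fishing"=7, "outcome"=7
Sum = 34, Count = 5
Average = 34/5 = 6.80
= avg=6.80, min=5, max=8


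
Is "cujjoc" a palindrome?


Word: "cujjoc"
Reversed: "cojjuc"
Forward == Backward? cujjoc != cojjuc
Palindrome = No


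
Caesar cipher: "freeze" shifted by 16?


Word: "freeze"
Shift: 16
Each letter → (letter + shift) mod 26:
  'f' (5) + 16 = 21 → 'v'
  'r' (17) + 16 = 7 → 'h'
  'e' (4) + 16 = 20 → 'u'
  'e' (4) + 16 = 20 → 'u'
  'z' (25) + 16 = 15 → 'p'
  'e' (4) + 16 = 20 → 'u'
Result = "vhuupu"


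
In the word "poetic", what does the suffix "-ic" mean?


Suffix: -ic
Example: poetic (poet + -ic)
Meaning = relating to


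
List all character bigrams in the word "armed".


Word: "armed" (length 5)
Number of bigrams = 5 - 2 + 1 = 4
  Position 0: "ar"
  Position 1: "rm"
  Position 2: "me"
  Position 3: "ed"
Bigrams = "ar", "rm", "me", "ed"


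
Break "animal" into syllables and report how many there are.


Word: "animal"
Syllable breakdown: an | i | mal
Counting: 3 parts
= 3 syllables


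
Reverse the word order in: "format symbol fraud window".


Original: "format symbol fraud window"
Words (1..n): format | symbol | fraud | window
Reversed (n..1): window | fraud | symbol | format
Result = "window fraud symbol format"


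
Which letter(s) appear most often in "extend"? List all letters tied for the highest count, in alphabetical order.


Word: "extend"
Letter counts:
  'd': 1
  'e': 2
  'n': 1
  't': 1
  'x': 1
Maximum count = 2
Most frequent = 'e' (2 times each)


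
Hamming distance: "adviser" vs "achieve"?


Comparing character by character (same length = 7):
  Pos 0: 'a' vs 'a' =
  Pos 1: 'd' vs 'c' !=
  Pos 2: 'v' vs 'h' !=
  Pos 3: 'i' vs 'i' =
  Pos 4: 's' vs 'e' !=
  Pos 5: 'e' vs 'v' !=
  Pos 6: 'r' vs 'e' !=
Hamming distance = 5


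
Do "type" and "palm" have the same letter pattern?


Pattern of "type": [0, 1, 2, 3]
Pattern of "palm": [0, 1, 2, 3]
Patterns match
Same pattern = Yes


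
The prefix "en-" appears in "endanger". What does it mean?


Prefix: en-
Example: endanger = en- + danger
Meaning = cause to / put into


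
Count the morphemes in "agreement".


Word: "agreement"
Morphemes: agree + -ment
Each morpheme carries meaning
= 2 morphemes


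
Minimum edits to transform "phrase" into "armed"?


Word 1: "phrase" (length 6)
Word 2: "armed" (length 5)
One optimal edit sequence (insert/delete/substitute each cost 1):
  1. delete 'p'  (+1)
  2. substitute 'h' -> 'a'  (+1)
  3. keep 'r'
  4. substitute 'a' -> 'm'  (+1)
  5. substitute 's' -> 'e'  (+1)
  6. substitute 'e' -> 'd'  (+1)
Total edit operations: 5
Edit distance = 5


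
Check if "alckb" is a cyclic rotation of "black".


Word: "black", Candidate: "alckb"
Method: check if candidate is substring of word+word
"blackblack" contains "alckb"? No
Is rotation = No


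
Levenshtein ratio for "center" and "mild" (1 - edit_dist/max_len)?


Word 1: "center" (length 6)
Word 2: "mild" (length 4)
One optimal edit sequence:
  1. delete 'c'  (+1)
  2. delete 'e'  (+1)
  3. substitute 'n' -> 'm'  (+1)
  4. substitute 't' -> 'i'  (+1)
  5. substitute 'e' -> 'l'  (+1)
  6. substitute 'r' -> 'd'  (+1)
Edit distance = 6
Max length = max(6, 4) = 6
Similarity = 1 - 6/6
= 0.0000


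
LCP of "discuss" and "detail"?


Word 1: "discuss"
Word 2: "detail"
Comparing from start:
  Pos 0: 'd' == 'd'
  Pos 1: 'i' != 'e' (stop)
LCP = "d" (length 1)


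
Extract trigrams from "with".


Word: "with" (length 4)
Number of trigrams = 4 - 3 + 1 = 2
  Position 0: "wit"
  Position 1: "ith"
Trigrams = "wit", "ith"


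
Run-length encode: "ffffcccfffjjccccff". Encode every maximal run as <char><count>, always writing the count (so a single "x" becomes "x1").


String: "ffffcccfffjjccccff"
Scanning for consecutive runs:
  'f' x 4
  'c' x 3
  'f' x 3
  'j' x 2
  'c' x 4
  'f' x 2
RLE = "f4c3f3j2c4f2"


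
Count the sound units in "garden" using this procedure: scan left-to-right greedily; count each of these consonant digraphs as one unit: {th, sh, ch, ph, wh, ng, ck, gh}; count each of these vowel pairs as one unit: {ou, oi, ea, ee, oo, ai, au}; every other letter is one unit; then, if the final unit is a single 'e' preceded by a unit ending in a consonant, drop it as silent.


Word: "garden" (6 letters)
Left-to-right scan:
  1. 'g' (letter)
  2. 'a' (letter)
  3. 'r' (letter)
  4. 'd' (letter)
  5. 'e' (letter)
  6. 'n' (letter)
Units from scan: 6
Sound units = 6 units


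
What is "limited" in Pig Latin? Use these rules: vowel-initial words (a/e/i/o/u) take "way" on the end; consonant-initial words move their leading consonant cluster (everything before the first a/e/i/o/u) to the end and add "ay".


Word: "limited"
Starts with consonant(s) → move to end, add 'ay'
Consonant cluster: "l"
Pig Latin = "imitedlay"


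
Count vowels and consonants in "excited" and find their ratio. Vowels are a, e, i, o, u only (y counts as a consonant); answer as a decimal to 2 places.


Word: "excited"
Vowels (a,e,i,o,u): 3
Consonants: 4
Ratio = 3/4
= 0.75


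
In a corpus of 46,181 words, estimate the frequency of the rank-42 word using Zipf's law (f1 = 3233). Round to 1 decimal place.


Zipf's law: f(r) = f(1) / r
f(1) = 3233
f(42) = 3233 / 42
= 77.0 occurrences


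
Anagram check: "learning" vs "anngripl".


Word 1: "learning" → sorted: aegilnnr
Word 2: "anngripl" → sorted: agilnnpr
Same letters? aegilnnr != agilnnpr
Anagram = No


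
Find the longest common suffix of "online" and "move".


Word 1: "online"
Word 2: "move"
Comparing from end:
  Pos -1: 'e' == 'e'
  Pos -2: 'n' != 'v' (stop)
LCS = "e" (length 1)


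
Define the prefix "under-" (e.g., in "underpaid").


Prefix: under-
Example: underpaid = under- + paid
Meaning = insufficient


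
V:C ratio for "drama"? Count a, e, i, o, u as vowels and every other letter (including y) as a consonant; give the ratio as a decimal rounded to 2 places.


Word: "drama"
Vowels (a,e,i,o,u): 2
Consonants: 3
Ratio = 2/3
= 0.67


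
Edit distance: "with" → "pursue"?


Word 1: "with" (length 4)
Word 2: "pursue" (length 6)
One optimal edit sequence (insert/delete/substitute each cost 1):
  1. insert 'p'  (+1)
  2. insert 'u'  (+1)
  3. substitute 'w' -> 'r'  (+1)
  4. substitute 'i' -> 's'  (+1)
  5. substitute 't' -> 'u'  (+1)
  6. substitute 'h' -> 'e'  (+1)
Total edit operations: 6
Edit distance = 6


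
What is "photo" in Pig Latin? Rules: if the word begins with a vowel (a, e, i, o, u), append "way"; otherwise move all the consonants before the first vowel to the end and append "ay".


Word: "photo"
Starts with consonant(s) → move to end, add 'ay'
Consonant cluster: "ph"
Pig Latin = "otophay"


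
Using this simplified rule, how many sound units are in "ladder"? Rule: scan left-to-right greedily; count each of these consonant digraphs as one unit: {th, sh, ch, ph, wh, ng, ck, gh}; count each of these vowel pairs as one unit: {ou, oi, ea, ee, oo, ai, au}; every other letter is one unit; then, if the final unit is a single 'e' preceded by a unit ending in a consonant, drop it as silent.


Word: "ladder" (6 letters)
Left-to-right scan:
  1. 'l' (letter)
  2. 'a' (letter)
  3. 'd' (letter)
  4. 'd' (letter)
  5. 'e' (letter)
  6. 'r' (letter)
Units from scan: 6
Sound units = 6 units


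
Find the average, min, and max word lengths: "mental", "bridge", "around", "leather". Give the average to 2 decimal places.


Lengths: "mental"=6, "bridge"=6, "around"=6, "leather"=7
Sum = 25, Count = 4
Average = 25/4 = 6.25
= avg=6.25, min=6, max=7


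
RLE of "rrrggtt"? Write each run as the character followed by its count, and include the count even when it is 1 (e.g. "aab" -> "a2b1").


String: "rrrggtt"
Scanning for consecutive runs:
  'r' x 3
  'g' x 2
  't' x 2
RLE = "r3g2t2"


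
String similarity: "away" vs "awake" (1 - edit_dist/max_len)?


Word 1: "away" (length 4)
Word 2: "awake" (length 5)
One optimal edit sequence:
  1. keep 'a'
  2. keep 'w'
  3. keep 'a'
  4. insert 'k'  (+1)
  5. substitute 'y' -> 'e'  (+1)
Edit distance = 2
Max length = max(4, 5) = 5
Similarity = 1 - 2/5
= 0.6000
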